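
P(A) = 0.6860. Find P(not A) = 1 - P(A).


P(not A) = 1 - 0.6860 = 0.3140

P(not A) = 0.3140


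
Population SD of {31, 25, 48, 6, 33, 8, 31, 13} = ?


Mean = 24.3750
Variance = 181.9844
SD = sqrt(181.9844) = 13.4902

SD = 13.4902


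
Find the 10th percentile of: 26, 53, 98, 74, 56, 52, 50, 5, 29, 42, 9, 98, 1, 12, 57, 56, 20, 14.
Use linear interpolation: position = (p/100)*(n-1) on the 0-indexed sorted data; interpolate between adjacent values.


Sorted: 1, 5, 9, 12, 14, 20, 26, 29, 42, 50, 52, 53, 56, 56, 57, 74, 98, 98
n = 18
Index = 10/100 * 17 = 1.7000
Lower = data[1] = 5, Upper = data[2] = 9
P10 = 5 + 0.7000*(4) = 7.8000

P10 = 7.8000


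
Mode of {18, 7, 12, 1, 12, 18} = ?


Frequencies: 1:1, 7:1, 12:2, 18:2
Max frequency = 2
Mode = 12, 18

Mode = 12, 18


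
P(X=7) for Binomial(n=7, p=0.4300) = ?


C(7,7) = 1
p^7 = 0.002718
(1-p)^0 = 1.000000
P = 1 * 0.002718 * 1.000000 = 0.0027

P(X=7) = 0.0027


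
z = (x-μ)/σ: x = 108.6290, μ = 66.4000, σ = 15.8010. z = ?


z = (108.6290 - 66.4000)/15.8010
= 42.2290/15.8010
= 2.6726

z = 2.6726


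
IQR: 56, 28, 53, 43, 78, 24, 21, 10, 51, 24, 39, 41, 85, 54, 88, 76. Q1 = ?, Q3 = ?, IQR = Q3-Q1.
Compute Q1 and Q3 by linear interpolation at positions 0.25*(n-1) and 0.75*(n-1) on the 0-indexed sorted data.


Sorted: 10, 21, 24, 24, 28, 39, 41, 43, 51, 53, 54, 56, 76, 78, 85, 88
Q1 (25th %ile) = 27.0000
Q3 (75th %ile) = 61.0000
IQR = 61.0000 - 27.0000 = 34.0000

IQR = 34.0000


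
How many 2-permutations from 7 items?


P(7,2) = 7!/5!
= 5040/120
= 42

P(7,2) = 42


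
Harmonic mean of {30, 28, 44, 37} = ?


Sum of reciprocals = 1/30 + 1/28 + 1/44 + 1/37 = 0.118802
HM = 4/0.118802 = 33.6695

HM = 33.6695


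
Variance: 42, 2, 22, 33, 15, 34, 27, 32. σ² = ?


Mean = 25.8750
Squared deviations: 260.0156, 570.0156, 15.0156, 50.7656, 118.2656, 66.0156, 1.2656, 37.5156
Sum = 1118.8750
Variance = 1118.8750/8 = 139.8594

Variance = 139.8594


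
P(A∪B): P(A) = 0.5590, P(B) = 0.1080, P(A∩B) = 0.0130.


P(A∪B) = 0.5590 + 0.1080 - 0.0130
= 0.6670 - 0.0130
= 0.6540

P(A∪B) = 0.6540


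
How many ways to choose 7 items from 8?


C(8,7) = 8!/(7! × 1!)
= 40320/(5040 × 1)
= 8

C(8,7) = 8


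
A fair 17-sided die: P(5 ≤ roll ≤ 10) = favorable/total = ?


Favorable outcomes (5 ≤ roll ≤ 10): 6
Total outcomes = 17
P = 6/17 = 0.3529

P = 0.3529


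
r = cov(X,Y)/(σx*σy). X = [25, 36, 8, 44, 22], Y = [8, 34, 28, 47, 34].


Mean X = 27.0000, Mean Y = 30.2000
SD X = 12.328828, SD Y = 12.718490
Cov = 77.400000
r = 77.400000/(12.328828*12.718490) = 0.4936

r = 0.4936


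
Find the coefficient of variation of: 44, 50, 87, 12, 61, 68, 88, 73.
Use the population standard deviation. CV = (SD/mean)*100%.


Mean = 60.3750
SD = 23.4677
CV = (23.4677/60.3750)*100 = 38.8699%

CV = 38.8699%


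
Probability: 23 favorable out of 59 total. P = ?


P = 23/59 = 0.3898

P = 0.3898


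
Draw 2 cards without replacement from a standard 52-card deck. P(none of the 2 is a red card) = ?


P(no red cards) = (26/52) × (25/51)
= 0.2451

P = 0.2451


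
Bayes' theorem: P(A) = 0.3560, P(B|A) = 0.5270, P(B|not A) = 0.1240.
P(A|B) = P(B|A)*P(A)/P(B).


P(B) = P(B|A)*P(A) + P(B|A')*P(A')
= 0.5270*0.3560 + 0.1240*0.6440
= 0.187612 + 0.079856 = 0.267468
P(A|B) = 0.187612/0.267468 = 0.7014

P(A|B) = 0.7014


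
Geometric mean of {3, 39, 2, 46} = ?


Product = 3 × 39 × 2 × 46 = 10764
GM = 10764^(1/4) = 10.1858

GM = 10.1858


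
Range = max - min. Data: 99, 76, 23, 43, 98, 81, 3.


Max = 99, Min = 3
Range = 99 - 3 = 96

Range = 96


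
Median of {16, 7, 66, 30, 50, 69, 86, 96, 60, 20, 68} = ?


Sorted: 7, 16, 20, 30, 50, 60, 66, 68, 69, 86, 96
n = 11 (odd)
Middle value = 60

Median = 60


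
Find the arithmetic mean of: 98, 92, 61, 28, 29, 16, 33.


Sum = 98 + 92 + 61 + 28 + 29 + 16 + 33 = 357
n = 7
Mean = 357/7 = 51.0000

Mean = 51.0000


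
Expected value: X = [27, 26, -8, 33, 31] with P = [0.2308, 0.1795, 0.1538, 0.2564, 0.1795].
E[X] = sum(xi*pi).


E[X] = 27*0.2308 + 26*0.1795 - 8*0.1538 + 33*0.2564 + 31*0.1795
= 6.2316 + 4.6670 - 1.2304 + 8.4612 + 5.5645
= 23.6939

E[X] = 23.6939


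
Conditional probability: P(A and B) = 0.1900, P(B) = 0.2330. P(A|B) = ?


P(A|B) = 0.1900/0.2330 = 0.8155

P(A|B) = 0.8155


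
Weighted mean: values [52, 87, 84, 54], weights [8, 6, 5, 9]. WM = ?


Numerator = 52*8 + 87*6 + 84*5 + 54*9 = 1844
Denominator = 8 + 6 + 5 + 9 = 28
WM = 1844/28 = 65.8571

WM = 65.8571


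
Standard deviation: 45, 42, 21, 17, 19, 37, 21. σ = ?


Mean = 28.8571
Variance = 122.9796
SD = sqrt(122.9796) = 11.0896

SD = 11.0896


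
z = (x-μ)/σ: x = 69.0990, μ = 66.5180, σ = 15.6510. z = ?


z = (69.0990 - 66.5180)/15.6510
= 2.5810/15.6510
= 0.1649

z = 0.1649


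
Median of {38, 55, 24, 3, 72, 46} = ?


Sorted: 3, 24, 38, 46, 55, 72
n = 6 (even)
Middle values: 38 and 46
Median = (38+46)/2 = 42.0000

Median = 42.0000


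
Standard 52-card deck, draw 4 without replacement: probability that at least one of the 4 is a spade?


P(at least one) = 1 - P(none)
P(none) = (39/52) × (38/51) × (37/50) × (36/49) = 0.303818
P(at least one) = 1 - 0.303818 = 0.6962

P = 0.6962


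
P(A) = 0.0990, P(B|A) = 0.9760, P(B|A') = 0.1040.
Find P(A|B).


P(B) = P(B|A)*P(A) + P(B|A')*P(A')
= 0.9760*0.0990 + 0.1040*0.9010
= 0.096624 + 0.093704 = 0.190328
P(A|B) = 0.096624/0.190328 = 0.5077

P(A|B) = 0.5077


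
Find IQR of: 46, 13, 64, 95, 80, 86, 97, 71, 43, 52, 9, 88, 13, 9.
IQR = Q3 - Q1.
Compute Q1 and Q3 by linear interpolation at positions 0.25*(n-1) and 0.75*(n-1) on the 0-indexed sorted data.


Sorted: 9, 9, 13, 13, 43, 46, 52, 64, 71, 80, 86, 88, 95, 97
Q1 (25th %ile) = 20.5000
Q3 (75th %ile) = 84.5000
IQR = 84.5000 - 20.5000 = 64.0000

IQR = 64.0000


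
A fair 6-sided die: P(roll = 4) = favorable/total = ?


Favorable outcomes (roll = 4): 1
Total outcomes = 6
P = 1/6 = 0.1667

P = 0.1667


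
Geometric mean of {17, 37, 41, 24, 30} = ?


Product = 17 × 37 × 41 × 24 × 30 = 18568080
GM = 18568080^(1/5) = 28.4285

GM = 28.4285


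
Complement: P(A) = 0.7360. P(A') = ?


P(not A) = 1 - 0.7360 = 0.2640

P(not A) = 0.2640


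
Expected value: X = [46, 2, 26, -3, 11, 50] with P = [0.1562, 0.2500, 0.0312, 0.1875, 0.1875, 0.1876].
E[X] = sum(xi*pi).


E[X] = 46*0.1562 + 2*0.2500 + 26*0.0312 - 3*0.1875 + 11*0.1875 + 50*0.1876
= 7.1852 + 0.5000 + 0.8112 - 0.5625 + 2.0625 + 9.3800
= 19.3764

E[X] = 19.3764


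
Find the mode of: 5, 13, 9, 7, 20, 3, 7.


Frequencies: 3:1, 5:1, 7:2, 9:1, 13:1, 20:1
Max frequency = 2
Mode = 7

Mode = 7


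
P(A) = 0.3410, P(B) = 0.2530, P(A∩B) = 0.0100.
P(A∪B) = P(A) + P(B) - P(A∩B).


P(A∪B) = 0.3410 + 0.2530 - 0.0100
= 0.5940 - 0.0100
= 0.5840

P(A∪B) = 0.5840


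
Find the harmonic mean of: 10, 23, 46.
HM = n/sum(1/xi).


Sum of reciprocals = 1/10 + 1/23 + 1/46 = 0.165217
HM = 3/0.165217 = 18.1579

HM = 18.1579


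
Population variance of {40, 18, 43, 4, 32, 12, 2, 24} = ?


Mean = 21.8750
Squared deviations: 328.5156, 15.0156, 446.2656, 319.5156, 102.5156, 97.5156, 395.0156, 4.5156
Sum = 1708.8750
Variance = 1708.8750/8 = 213.6094

Variance = 213.6094


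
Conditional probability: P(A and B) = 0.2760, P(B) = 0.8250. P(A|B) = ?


P(A|B) = 0.2760/0.8250 = 0.3345

P(A|B) = 0.3345


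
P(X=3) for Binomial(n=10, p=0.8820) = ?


C(10,3) = 120
p^3 = 0.686129
(1-p)^7 = 3.185474e-07
P = 120 * 0.686129 * 3.185474e-07 = 2.6228e-05

P(X=3) = 2.6228e-05


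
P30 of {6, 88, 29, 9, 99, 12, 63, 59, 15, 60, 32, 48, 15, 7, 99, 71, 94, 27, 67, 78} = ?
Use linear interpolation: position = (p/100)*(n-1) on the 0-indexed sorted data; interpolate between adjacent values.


Sorted: 6, 7, 9, 12, 15, 15, 27, 29, 32, 48, 59, 60, 63, 67, 71, 78, 88, 94, 99, 99
n = 20
Index = 30/100 * 19 = 5.7000
Lower = data[5] = 15, Upper = data[6] = 27
P30 = 15 + 0.7000*(12) = 23.4000

P30 = 23.4000


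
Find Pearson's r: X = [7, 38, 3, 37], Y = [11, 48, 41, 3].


Mean X = 21.2500, Mean Y = 25.7500
SD X = 16.315254, SD Y = 19.122957
Cov = -13.437500
r = -13.437500/(16.315254*19.122957) = -0.0431

r = -0.0431


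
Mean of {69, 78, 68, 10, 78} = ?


Sum = 69 + 78 + 68 + 10 + 78 = 303
n = 5
Mean = 303/5 = 60.6000

Mean = 60.6000


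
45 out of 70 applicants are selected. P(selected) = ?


P = 45/70 = 0.6429

P = 0.6429


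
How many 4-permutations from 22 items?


P(22,4) = 22!/18!
= 1124000727777607680000/6402373705728000
= 175560

P(22,4) = 175560


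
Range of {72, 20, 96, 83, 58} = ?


Max = 96, Min = 20
Range = 96 - 20 = 76

Range = 76


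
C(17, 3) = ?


C(17,3) = 17!/(3! × 14!)
= 355687428096000/(6 × 87178291200)
= 680

C(17,3) = 680


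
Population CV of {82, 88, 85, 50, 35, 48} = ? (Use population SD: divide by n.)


Mean = 64.6667
SD = 20.9417
CV = (20.9417/64.6667)*100 = 32.3841%

CV = 32.3841%


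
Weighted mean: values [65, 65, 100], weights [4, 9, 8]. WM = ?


Numerator = 65*4 + 65*9 + 100*8 = 1645
Denominator = 4 + 9 + 8 = 21
WM = 1645/21 = 78.3333

WM = 78.3333


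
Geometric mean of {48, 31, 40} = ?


Product = 48 × 31 × 40 = 59520
GM = 59520^(1/3) = 39.0440

GM = 39.0440


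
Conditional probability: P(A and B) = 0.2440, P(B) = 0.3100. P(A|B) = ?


P(A|B) = 0.2440/0.3100 = 0.7871

P(A|B) = 0.7871


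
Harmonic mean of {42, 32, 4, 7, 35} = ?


Sum of reciprocals = 1/42 + 1/32 + 1/4 + 1/7 + 1/35 = 0.476488
HM = 5/0.476488 = 10.4934

HM = 10.4934


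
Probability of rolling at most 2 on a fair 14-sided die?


Favorable outcomes (roll ≤ 2): 2
Total outcomes = 14
P = 2/14 = 0.1429

P = 0.1429


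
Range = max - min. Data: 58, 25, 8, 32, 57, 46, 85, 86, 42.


Max = 86, Min = 8
Range = 86 - 8 = 78

Range = 78


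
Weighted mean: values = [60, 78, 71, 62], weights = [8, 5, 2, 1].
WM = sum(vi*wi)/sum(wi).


Numerator = 60*8 + 78*5 + 71*2 + 62*1 = 1074
Denominator = 8 + 5 + 2 + 1 = 16
WM = 1074/16 = 67.1250

WM = 67.1250


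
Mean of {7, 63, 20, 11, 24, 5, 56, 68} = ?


Sum = 7 + 63 + 20 + 11 + 24 + 5 + 56 + 68 = 254
n = 8
Mean = 254/8 = 31.7500

Mean = 31.7500


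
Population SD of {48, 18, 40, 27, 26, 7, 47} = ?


Mean = 30.4286
Variance = 201.3878
SD = sqrt(201.3878) = 14.1911

SD = 14.1911


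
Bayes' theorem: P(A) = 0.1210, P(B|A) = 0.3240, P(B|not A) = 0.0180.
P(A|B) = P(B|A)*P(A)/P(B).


P(B) = P(B|A)*P(A) + P(B|A')*P(A')
= 0.3240*0.1210 + 0.0180*0.8790
= 0.039204 + 0.015822 = 0.055026
P(A|B) = 0.039204/0.055026 = 0.7125

P(A|B) = 0.7125


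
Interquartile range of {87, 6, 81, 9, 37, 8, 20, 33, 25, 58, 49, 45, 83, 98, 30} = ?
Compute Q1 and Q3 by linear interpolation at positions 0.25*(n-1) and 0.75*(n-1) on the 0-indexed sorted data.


Sorted: 6, 8, 9, 20, 25, 30, 33, 37, 45, 49, 58, 81, 83, 87, 98
Q1 (25th %ile) = 22.5000
Q3 (75th %ile) = 69.5000
IQR = 69.5000 - 22.5000 = 47.0000

IQR = 47.0000


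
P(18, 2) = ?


P(18,2) = 18!/16!
= 6402373705728000/20922789888000
= 306

P(18,2) = 306


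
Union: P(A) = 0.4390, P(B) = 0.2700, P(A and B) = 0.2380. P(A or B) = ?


P(A∪B) = 0.4390 + 0.2700 - 0.2380
= 0.7090 - 0.2380
= 0.4710

P(A∪B) = 0.4710


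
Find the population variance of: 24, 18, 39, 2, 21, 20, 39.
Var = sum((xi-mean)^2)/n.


Mean = 23.2857
Squared deviations: 0.5102, 27.9388, 246.9388, 453.0816, 5.2245, 10.7959, 246.9388
Sum = 991.4286
Variance = 991.4286/7 = 141.6327

Variance = 141.6327


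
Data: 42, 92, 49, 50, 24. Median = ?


Sorted: 24, 42, 49, 50, 92
n = 5 (odd)
Middle value = 49

Median = 49


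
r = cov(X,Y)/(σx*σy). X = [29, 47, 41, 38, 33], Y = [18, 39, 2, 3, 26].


Mean X = 37.6000, Mean Y = 17.6000
SD X = 6.248200, SD Y = 14.037094
Cov = 20.040000
r = 20.040000/(6.248200*14.037094) = 0.2285

r = 0.2285


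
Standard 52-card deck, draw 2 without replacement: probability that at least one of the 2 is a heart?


P(at least one) = 1 - P(none)
P(none) = (39/52) × (38/51) = 0.558824
P(at least one) = 1 - 0.558824 = 0.4412

P = 0.4412


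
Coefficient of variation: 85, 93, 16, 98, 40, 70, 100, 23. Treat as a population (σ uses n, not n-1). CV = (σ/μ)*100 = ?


Mean = 65.6250
SD = 32.2294
CV = (32.2294/65.6250)*100 = 49.1115%

CV = 49.1115%


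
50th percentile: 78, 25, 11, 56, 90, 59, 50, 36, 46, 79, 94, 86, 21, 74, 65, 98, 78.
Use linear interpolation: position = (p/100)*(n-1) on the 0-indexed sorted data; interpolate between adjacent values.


Sorted: 11, 21, 25, 36, 46, 50, 56, 59, 65, 74, 78, 78, 79, 86, 90, 94, 98
n = 17
Index = 50/100 * 16 = 8.0000
Lower = data[8] = 65, Upper = data[9] = 74
P50 = 65 + 0*(9) = 65.0000

P50 = 65.0000


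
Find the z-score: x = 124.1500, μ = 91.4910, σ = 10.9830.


z = (124.1500 - 91.4910)/10.9830
= 32.6590/10.9830
= 2.9736

z = 2.9736


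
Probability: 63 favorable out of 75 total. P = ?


P = 63/75 = 0.8400

P = 0.8400


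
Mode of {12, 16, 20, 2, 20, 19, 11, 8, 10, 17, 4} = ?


Frequencies: 2:1, 4:1, 8:1, 10:1, 11:1, 12:1, 16:1, 17:1, 19:1, 20:2
Max frequency = 2
Mode = 20

Mode = 20


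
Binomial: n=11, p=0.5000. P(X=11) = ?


C(11,11) = 1
p^11 = 0.000488
(1-p)^0 = 1.000000
P = 1 * 0.000488 * 1.000000 = 0.0005

P(X=11) = 0.0005


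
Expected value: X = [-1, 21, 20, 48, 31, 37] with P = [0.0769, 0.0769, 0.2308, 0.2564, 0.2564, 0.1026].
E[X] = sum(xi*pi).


E[X] = -1*0.0769 + 21*0.0769 + 20*0.2308 + 48*0.2564 + 31*0.2564 + 37*0.1026
= -0.0769 + 1.6149 + 4.6160 + 12.3072 + 7.9484 + 3.7962
= 30.2058

E[X] = 30.2058


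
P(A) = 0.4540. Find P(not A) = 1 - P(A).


P(not A) = 1 - 0.4540 = 0.5460

P(not A) = 0.5460


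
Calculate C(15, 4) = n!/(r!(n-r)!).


C(15,4) = 15!/(4! × 11!)
= 1307674368000/(24 × 39916800)
= 1365

C(15,4) = 1365


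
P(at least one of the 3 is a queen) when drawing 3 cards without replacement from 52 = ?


P(at least one) = 1 - P(none)
P(none) = (48/52) × (47/51) × (46/50) = 0.782624
P(at least one) = 1 - 0.782624 = 0.2174

P = 0.2174


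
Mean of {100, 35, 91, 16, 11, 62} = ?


Sum = 100 + 35 + 91 + 16 + 11 + 62 = 315
n = 6
Mean = 315/6 = 52.5000

Mean = 52.5000


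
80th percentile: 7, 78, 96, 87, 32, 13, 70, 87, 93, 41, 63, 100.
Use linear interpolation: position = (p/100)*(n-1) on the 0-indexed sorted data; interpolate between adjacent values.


Sorted: 7, 13, 32, 41, 63, 70, 78, 87, 87, 93, 96, 100
n = 12
Index = 80/100 * 11 = 8.8000
Lower = data[8] = 87, Upper = data[9] = 93
P80 = 87 + 0.8000*(6) = 91.8000

P80 = 91.8000


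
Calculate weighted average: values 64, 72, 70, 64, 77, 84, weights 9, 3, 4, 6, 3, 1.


Numerator = 64*9 + 72*3 + 70*4 + 64*6 + 77*3 + 84*1 = 1771
Denominator = 9 + 3 + 4 + 6 + 3 + 1 = 26
WM = 1771/26 = 68.1154

WM = 68.1154


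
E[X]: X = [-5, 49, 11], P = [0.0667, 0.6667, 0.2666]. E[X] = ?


E[X] = -5*0.0667 + 49*0.6667 + 11*0.2666
= -0.3335 + 32.6683 + 2.9326
= 35.2674

E[X] = 35.2674


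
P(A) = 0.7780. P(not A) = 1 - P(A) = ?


P(not A) = 1 - 0.7780 = 0.2220

P(not A) = 0.2220


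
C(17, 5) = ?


C(17,5) = 17!/(5! × 12!)
= 355687428096000/(120 × 479001600)
= 6188

C(17,5) = 6188


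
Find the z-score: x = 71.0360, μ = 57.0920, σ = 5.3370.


z = (71.0360 - 57.0920)/5.3370
= 13.9440/5.3370
= 2.6127

z = 2.6127


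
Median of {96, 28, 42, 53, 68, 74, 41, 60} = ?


Sorted: 28, 41, 42, 53, 60, 68, 74, 96
n = 8 (even)
Middle values: 53 and 60
Median = (53+60)/2 = 56.5000

Median = 56.5000


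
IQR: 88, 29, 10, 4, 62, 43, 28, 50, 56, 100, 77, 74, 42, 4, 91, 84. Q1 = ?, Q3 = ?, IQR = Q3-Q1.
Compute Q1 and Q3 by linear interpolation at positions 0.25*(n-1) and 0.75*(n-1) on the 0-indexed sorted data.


Sorted: 4, 4, 10, 28, 29, 42, 43, 50, 56, 62, 74, 77, 84, 88, 91, 100
Q1 (25th %ile) = 28.7500
Q3 (75th %ile) = 78.7500
IQR = 78.7500 - 28.7500 = 50.0000

IQR = 50.0000


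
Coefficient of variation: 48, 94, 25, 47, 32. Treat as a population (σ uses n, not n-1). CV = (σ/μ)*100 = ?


Mean = 49.2000
SD = 24.0616
CV = (24.0616/49.2000)*100 = 48.9057%

CV = 48.9057%


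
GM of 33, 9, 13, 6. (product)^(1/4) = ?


Product = 33 × 9 × 13 × 6 = 23166
GM = 23166^(1/4) = 12.3371

GM = 12.3371


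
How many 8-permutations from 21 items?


P(21,8) = 21!/13!
= 51090942171709440000/6227020800
= 8204716800

P(21,8) = 8204716800


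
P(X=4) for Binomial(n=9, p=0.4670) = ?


C(9,4) = 126
p^4 = 0.047563
(1-p)^5 = 0.043017
P = 126 * 0.047563 * 0.043017 = 0.2578

P(X=4) = 0.2578


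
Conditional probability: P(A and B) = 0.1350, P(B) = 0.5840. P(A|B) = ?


P(A|B) = 0.1350/0.5840 = 0.2312

P(A|B) = 0.2312


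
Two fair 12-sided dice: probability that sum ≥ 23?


Total outcomes = 12×12 = 144
Favorable (sum ≥ 23): 3
P = 3/144 = 0.0208

P = 0.0208


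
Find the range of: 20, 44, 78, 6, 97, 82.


Max = 97, Min = 6
Range = 97 - 6 = 91

Range = 91


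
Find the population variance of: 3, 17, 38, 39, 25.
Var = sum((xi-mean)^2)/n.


Mean = 24.4000
Squared deviations: 457.9600, 54.7600, 184.9600, 213.1600, 0.3600
Sum = 911.2000
Variance = 911.2000/5 = 182.2400

Variance = 182.2400


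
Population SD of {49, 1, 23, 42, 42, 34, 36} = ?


Mean = 32.4286
Variance = 221.3878
SD = sqrt(221.3878) = 14.8791

SD = 14.8791


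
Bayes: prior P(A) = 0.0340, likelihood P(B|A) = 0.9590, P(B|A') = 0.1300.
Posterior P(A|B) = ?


P(B) = P(B|A)*P(A) + P(B|A')*P(A')
= 0.9590*0.0340 + 0.1300*0.9660
= 0.032606 + 0.125580 = 0.158186
P(A|B) = 0.032606/0.158186 = 0.2061

P(A|B) = 0.2061


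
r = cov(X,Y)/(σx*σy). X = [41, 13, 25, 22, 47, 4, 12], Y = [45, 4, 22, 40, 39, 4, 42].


Mean X = 23.4286, Mean Y = 28.0000
SD X = 14.568627, SD Y = 16.639025
Cov = 155.428571
r = 155.428571/(14.568627*16.639025) = 0.6412

r = 0.6412


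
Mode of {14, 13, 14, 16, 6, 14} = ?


Frequencies: 6:1, 13:1, 14:3, 16:1
Max frequency = 3
Mode = 14

Mode = 14


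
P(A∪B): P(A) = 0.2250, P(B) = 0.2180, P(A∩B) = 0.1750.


P(A∪B) = 0.2250 + 0.2180 - 0.1750
= 0.4430 - 0.1750
= 0.2680

P(A∪B) = 0.2680


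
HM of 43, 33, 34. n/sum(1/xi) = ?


Sum of reciprocals = 1/43 + 1/33 + 1/34 = 0.082971
HM = 3/0.082971 = 36.1574

HM = 36.1574


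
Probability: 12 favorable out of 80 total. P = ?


P = 12/80 = 0.1500

P = 0.1500


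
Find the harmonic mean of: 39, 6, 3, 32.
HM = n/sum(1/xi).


Sum of reciprocals = 1/39 + 1/6 + 1/3 + 1/32 = 0.556891
HM = 4/0.556891 = 7.1827

HM = 7.1827


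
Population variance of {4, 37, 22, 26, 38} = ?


Mean = 25.4000
Squared deviations: 457.9600, 134.5600, 11.5600, 0.3600, 158.7600
Sum = 763.2000
Variance = 763.2000/5 = 152.6400

Variance = 152.6400


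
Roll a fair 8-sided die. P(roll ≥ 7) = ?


Favorable outcomes (roll ≥ 7): 2
Total outcomes = 8
P = 2/8 = 0.2500

P = 0.2500


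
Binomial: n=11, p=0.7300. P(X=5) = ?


C(11,5) = 462
p^5 = 0.207307
(1-p)^6 = 0.000387
P = 462 * 0.207307 * 0.000387 = 0.0371

P(X=5) = 0.0371


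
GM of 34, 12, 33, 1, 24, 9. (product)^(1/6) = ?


Product = 34 × 12 × 33 × 1 × 24 × 9 = 2908224
GM = 2908224^(1/6) = 11.9473

GM = 11.9473


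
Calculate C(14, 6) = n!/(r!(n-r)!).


C(14,6) = 14!/(6! × 8!)
= 87178291200/(720 × 40320)
= 3003

C(14,6) = 3003


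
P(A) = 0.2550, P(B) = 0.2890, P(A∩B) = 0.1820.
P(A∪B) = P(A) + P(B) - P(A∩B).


P(A∪B) = 0.2550 + 0.2890 - 0.1820
= 0.5440 - 0.1820
= 0.3620

P(A∪B) = 0.3620


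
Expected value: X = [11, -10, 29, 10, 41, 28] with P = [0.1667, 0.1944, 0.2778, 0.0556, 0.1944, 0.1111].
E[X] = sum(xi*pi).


E[X] = 11*0.1667 - 10*0.1944 + 29*0.2778 + 10*0.0556 + 41*0.1944 + 28*0.1111
= 1.8337 - 1.9440 + 8.0562 + 0.5560 + 7.9704 + 3.1108
= 19.5831

E[X] = 19.5831


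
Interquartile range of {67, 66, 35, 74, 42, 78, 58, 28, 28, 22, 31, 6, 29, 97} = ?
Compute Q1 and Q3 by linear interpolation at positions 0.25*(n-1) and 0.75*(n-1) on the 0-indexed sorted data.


Sorted: 6, 22, 28, 28, 29, 31, 35, 42, 58, 66, 67, 74, 78, 97
Q1 (25th %ile) = 28.2500
Q3 (75th %ile) = 66.7500
IQR = 66.7500 - 28.2500 = 38.5000

IQR = 38.5000


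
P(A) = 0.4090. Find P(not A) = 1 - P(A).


P(not A) = 1 - 0.4090 = 0.5910

P(not A) = 0.5910


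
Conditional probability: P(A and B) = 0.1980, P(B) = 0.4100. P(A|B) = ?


P(A|B) = 0.1980/0.4100 = 0.4829

P(A|B) = 0.4829


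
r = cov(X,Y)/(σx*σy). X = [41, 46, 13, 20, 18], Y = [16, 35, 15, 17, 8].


Mean X = 27.6000, Mean Y = 18.2000
SD X = 13.275541, SD Y = 8.975522
Cov = 86.680000
r = 86.680000/(13.275541*8.975522) = 0.7275

r = 0.7275


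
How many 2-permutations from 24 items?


P(24,2) = 24!/22!
= 620448401733239439360000/1124000727777607680000
= 552

P(24,2) = 552


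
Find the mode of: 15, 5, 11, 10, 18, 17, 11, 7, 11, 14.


Frequencies: 5:1, 7:1, 10:1, 11:3, 14:1, 15:1, 17:1, 18:1
Max frequency = 3
Mode = 11

Mode = 11


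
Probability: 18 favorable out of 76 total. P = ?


P = 18/76 = 0.2368

P = 0.2368


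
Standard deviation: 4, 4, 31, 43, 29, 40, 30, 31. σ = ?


Mean = 26.5000
Variance = 190.7500
SD = sqrt(190.7500) = 13.8112

SD = 13.8112


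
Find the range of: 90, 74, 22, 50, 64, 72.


Max = 90, Min = 22
Range = 90 - 22 = 68

Range = 68


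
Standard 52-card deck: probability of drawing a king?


4 kings in 52 cards
P = 4/52 = 0.0769

P = 0.0769


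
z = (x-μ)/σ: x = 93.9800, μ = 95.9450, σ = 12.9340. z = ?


z = (93.9800 - 95.9450)/12.9340
= -1.9650/12.9340
= -0.1519

z = -0.1519


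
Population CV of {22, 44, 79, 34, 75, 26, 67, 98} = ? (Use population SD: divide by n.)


Mean = 55.6250
SD = 26.1196
CV = (26.1196/55.6250)*100 = 46.9566%

CV = 46.9566%


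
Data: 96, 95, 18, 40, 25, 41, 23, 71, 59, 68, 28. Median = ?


Sorted: 18, 23, 25, 28, 40, 41, 59, 68, 71, 95, 96
n = 11 (odd)
Middle value = 41

Median = 41


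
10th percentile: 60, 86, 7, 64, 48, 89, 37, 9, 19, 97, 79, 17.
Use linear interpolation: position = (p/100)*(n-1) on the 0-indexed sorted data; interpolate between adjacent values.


Sorted: 7, 9, 17, 19, 37, 48, 60, 64, 79, 86, 89, 97
n = 12
Index = 10/100 * 11 = 1.1000
Lower = data[1] = 9, Upper = data[2] = 17
P10 = 9 + 0.1000*(8) = 9.8000

P10 = 9.8000


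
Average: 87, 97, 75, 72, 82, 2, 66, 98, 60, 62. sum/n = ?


Sum = 87 + 97 + 75 + 72 + 82 + 2 + 66 + 98 + 60 + 62 = 701
n = 10
Mean = 701/10 = 70.1000

Mean = 70.1000


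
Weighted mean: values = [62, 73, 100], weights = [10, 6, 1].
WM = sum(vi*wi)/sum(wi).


Numerator = 62*10 + 73*6 + 100*1 = 1158
Denominator = 10 + 6 + 1 = 17
WM = 1158/17 = 68.1176

WM = 68.1176


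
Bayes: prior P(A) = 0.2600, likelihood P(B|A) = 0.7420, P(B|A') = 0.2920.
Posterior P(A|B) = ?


P(B) = P(B|A)*P(A) + P(B|A')*P(A')
= 0.7420*0.2600 + 0.2920*0.7400
= 0.192920 + 0.216080 = 0.409000
P(A|B) = 0.192920/0.409000 = 0.4717

P(A|B) = 0.4717


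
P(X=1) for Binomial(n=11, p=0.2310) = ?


C(11,1) = 11
p^1 = 0.231000
(1-p)^10 = 0.072321
P = 11 * 0.231000 * 0.072321 = 0.1838

P(X=1) = 0.1838


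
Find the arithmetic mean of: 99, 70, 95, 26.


Sum = 99 + 70 + 95 + 26 = 290
n = 4
Mean = 290/4 = 72.5000

Mean = 72.5000


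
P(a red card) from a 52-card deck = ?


26 red cards in 52 cards
P = 26/52 = 0.5000

P = 0.5000


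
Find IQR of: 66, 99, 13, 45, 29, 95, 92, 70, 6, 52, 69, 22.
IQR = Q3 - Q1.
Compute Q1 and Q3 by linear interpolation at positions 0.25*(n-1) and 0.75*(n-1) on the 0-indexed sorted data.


Sorted: 6, 13, 22, 29, 45, 52, 66, 69, 70, 92, 95, 99
Q1 (25th %ile) = 27.2500
Q3 (75th %ile) = 75.5000
IQR = 75.5000 - 27.2500 = 48.2500

IQR = 48.2500


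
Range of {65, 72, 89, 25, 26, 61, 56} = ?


Max = 89, Min = 25
Range = 89 - 25 = 64

Range = 64


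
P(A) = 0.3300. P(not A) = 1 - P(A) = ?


P(not A) = 1 - 0.3300 = 0.6700

P(not A) = 0.6700


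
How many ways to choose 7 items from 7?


C(7,7) = 7!/(7! × 0!)
= 5040/(5040 × 1)
= 1

C(7,7) = 1


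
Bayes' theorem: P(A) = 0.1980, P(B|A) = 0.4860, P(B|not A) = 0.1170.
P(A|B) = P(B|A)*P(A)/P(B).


P(B) = P(B|A)*P(A) + P(B|A')*P(A')
= 0.4860*0.1980 + 0.1170*0.8020
= 0.096228 + 0.093834 = 0.190062
P(A|B) = 0.096228/0.190062 = 0.5063

P(A|B) = 0.5063


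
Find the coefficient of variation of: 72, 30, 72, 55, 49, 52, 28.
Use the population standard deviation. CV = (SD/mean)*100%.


Mean = 51.1429
SD = 16.3570
CV = (16.3570/51.1429)*100 = 31.9829%

CV = 31.9829%


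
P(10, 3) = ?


P(10,3) = 10!/7!
= 3628800/5040
= 720

P(10,3) = 720


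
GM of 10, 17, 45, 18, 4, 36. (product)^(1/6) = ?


Product = 10 × 17 × 45 × 18 × 4 × 36 = 19828800
GM = 19828800^(1/6) = 16.4519

GM = 16.4519


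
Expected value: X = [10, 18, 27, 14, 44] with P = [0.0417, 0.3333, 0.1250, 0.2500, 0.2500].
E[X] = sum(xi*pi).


E[X] = 10*0.0417 + 18*0.3333 + 27*0.1250 + 14*0.2500 + 44*0.2500
= 0.4170 + 5.9994 + 3.3750 + 3.5000 + 11.0000
= 24.2914

E[X] = 24.2914


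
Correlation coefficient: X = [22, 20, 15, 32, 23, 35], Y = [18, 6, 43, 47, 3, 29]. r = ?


Mean X = 24.5000, Mean Y = 24.3333
SD X = 6.898067, SD Y = 16.908249
Cov = 28.666667
r = 28.666667/(6.898067*16.908249) = 0.2458

r = 0.2458


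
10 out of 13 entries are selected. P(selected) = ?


P = 10/13 = 0.7692

P = 0.7692


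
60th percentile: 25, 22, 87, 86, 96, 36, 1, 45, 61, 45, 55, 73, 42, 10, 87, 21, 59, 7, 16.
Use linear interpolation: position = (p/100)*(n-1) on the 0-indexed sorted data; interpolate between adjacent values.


Sorted: 1, 7, 10, 16, 21, 22, 25, 36, 42, 45, 45, 55, 59, 61, 73, 86, 87, 87, 96
n = 19
Index = 60/100 * 18 = 10.8000
Lower = data[10] = 45, Upper = data[11] = 55
P60 = 45 + 0.8000*(10) = 53.0000

P60 = 53.0000


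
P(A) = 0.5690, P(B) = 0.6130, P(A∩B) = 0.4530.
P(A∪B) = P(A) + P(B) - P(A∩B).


P(A∪B) = 0.5690 + 0.6130 - 0.4530
= 1.1820 - 0.4530
= 0.7290

P(A∪B) = 0.7290


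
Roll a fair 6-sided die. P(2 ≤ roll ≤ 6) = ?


Favorable outcomes (2 ≤ roll ≤ 6): 5
Total outcomes = 6
P = 5/6 = 0.8333

P = 0.8333


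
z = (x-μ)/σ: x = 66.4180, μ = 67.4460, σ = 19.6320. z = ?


z = (66.4180 - 67.4460)/19.6320
= -1.0280/19.6320
= -0.0524

z = -0.0524


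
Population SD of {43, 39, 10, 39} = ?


Mean = 32.7500
Variance = 175.1875
SD = sqrt(175.1875) = 13.2358

SD = 13.2358


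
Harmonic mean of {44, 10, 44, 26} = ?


Sum of reciprocals = 1/44 + 1/10 + 1/44 + 1/26 = 0.183916
HM = 4/0.183916 = 21.7490

HM = 21.7490


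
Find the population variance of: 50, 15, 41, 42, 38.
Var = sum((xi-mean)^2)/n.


Mean = 37.2000
Squared deviations: 163.8400, 492.8400, 14.4400, 23.0400, 0.6400
Sum = 694.8000
Variance = 694.8000/5 = 138.9600

Variance = 138.9600


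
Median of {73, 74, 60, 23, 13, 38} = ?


Sorted: 13, 23, 38, 60, 73, 74
n = 6 (even)
Middle values: 38 and 60
Median = (38+60)/2 = 49.0000

Median = 49.0000


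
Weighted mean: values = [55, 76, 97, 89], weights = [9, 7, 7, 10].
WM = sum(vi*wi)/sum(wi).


Numerator = 55*9 + 76*7 + 97*7 + 89*10 = 2596
Denominator = 9 + 7 + 7 + 10 = 33
WM = 2596/33 = 78.6667

WM = 78.6667


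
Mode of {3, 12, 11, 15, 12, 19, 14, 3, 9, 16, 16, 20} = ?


Frequencies: 3:2, 9:1, 11:1, 12:2, 14:1, 15:1, 16:2, 19:1, 20:1
Max frequency = 2
Mode = 3, 12, 16

Mode = 3, 12, 16


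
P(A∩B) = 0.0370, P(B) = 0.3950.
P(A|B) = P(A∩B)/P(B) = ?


P(A|B) = 0.0370/0.3950 = 0.0937

P(A|B) = 0.0937


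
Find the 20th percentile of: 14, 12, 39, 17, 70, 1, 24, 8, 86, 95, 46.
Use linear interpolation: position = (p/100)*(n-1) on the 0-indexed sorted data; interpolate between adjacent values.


Sorted: 1, 8, 12, 14, 17, 24, 39, 46, 70, 86, 95
n = 11
Index = 20/100 * 10 = 2.0000
Lower = data[2] = 12, Upper = data[3] = 14
P20 = 12 + 0*(2) = 12.0000

P20 = 12.0000


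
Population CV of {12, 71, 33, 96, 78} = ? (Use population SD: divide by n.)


Mean = 58.0000
SD = 30.8350
CV = (30.8350/58.0000)*100 = 53.1639%

CV = 53.1639%


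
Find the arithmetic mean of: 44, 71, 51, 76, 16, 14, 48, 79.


Sum = 44 + 71 + 51 + 76 + 16 + 14 + 48 + 79 = 399
n = 8
Mean = 399/8 = 49.8750

Mean = 49.8750


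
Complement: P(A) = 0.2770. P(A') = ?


P(not A) = 1 - 0.2770 = 0.7230

P(not A) = 0.7230


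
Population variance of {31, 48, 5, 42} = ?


Mean = 31.5000
Squared deviations: 0.2500, 272.2500, 702.2500, 110.2500
Sum = 1085.0000
Variance = 1085.0000/4 = 271.2500

Variance = 271.2500


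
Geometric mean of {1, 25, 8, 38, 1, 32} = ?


Product = 1 × 25 × 8 × 38 × 1 × 32 = 243200
GM = 243200^(1/6) = 7.9006

GM = 7.9006


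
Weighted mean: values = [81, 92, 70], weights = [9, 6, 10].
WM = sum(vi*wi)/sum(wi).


Numerator = 81*9 + 92*6 + 70*10 = 1981
Denominator = 9 + 6 + 10 = 25
WM = 1981/25 = 79.2400

WM = 79.2400


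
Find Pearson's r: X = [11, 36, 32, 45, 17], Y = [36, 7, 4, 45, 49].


Mean X = 28.2000, Mean Y = 28.2000
SD X = 12.480385, SD Y = 19.030502
Cov = -68.440000
r = -68.440000/(12.480385*19.030502) = -0.2882

r = -0.2882


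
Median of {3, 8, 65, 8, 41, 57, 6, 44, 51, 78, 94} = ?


Sorted: 3, 6, 8, 8, 41, 44, 51, 57, 65, 78, 94
n = 11 (odd)
Middle value = 44

Median = 44


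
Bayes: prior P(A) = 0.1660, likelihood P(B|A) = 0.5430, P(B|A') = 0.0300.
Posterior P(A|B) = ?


P(B) = P(B|A)*P(A) + P(B|A')*P(A')
= 0.5430*0.1660 + 0.0300*0.8340
= 0.090138 + 0.025020 = 0.115158
P(A|B) = 0.090138/0.115158 = 0.7827

P(A|B) = 0.7827


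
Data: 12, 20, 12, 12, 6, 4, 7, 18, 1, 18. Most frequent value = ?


Frequencies: 1:1, 4:1, 6:1, 7:1, 12:3, 18:2, 20:1
Max frequency = 3
Mode = 12

Mode = 12


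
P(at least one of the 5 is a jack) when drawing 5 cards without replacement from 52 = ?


P(at least one) = 1 - P(none)
P(none) = (48/52) × (47/51) × (46/50) × (45/49) × (44/48) = 0.658842
P(at least one) = 1 - 0.658842 = 0.3412

P = 0.3412


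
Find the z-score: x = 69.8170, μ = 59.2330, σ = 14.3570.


z = (69.8170 - 59.2330)/14.3570
= 10.5840/14.3570
= 0.7372

z = 0.7372


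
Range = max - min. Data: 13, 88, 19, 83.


Max = 88, Min = 13
Range = 88 - 13 = 75

Range = 75


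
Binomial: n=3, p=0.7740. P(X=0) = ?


C(3,0) = 1
p^0 = 1.000000
(1-p)^3 = 0.011543
P = 1 * 1.000000 * 0.011543 = 0.0115

P(X=0) = 0.0115


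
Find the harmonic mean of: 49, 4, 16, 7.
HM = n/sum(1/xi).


Sum of reciprocals = 1/49 + 1/4 + 1/16 + 1/7 = 0.475765
HM = 4/0.475765 = 8.4075

HM = 8.4075


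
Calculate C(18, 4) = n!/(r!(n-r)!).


C(18,4) = 18!/(4! × 14!)
= 6402373705728000/(24 × 87178291200)
= 3060

C(18,4) = 3060


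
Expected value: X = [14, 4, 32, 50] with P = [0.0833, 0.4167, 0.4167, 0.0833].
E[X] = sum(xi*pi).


E[X] = 14*0.0833 + 4*0.4167 + 32*0.4167 + 50*0.0833
= 1.1662 + 1.6668 + 13.3344 + 4.1650
= 20.3324

E[X] = 20.3324


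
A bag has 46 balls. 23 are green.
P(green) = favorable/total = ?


P = 23/46 = 0.5000

P = 0.5000


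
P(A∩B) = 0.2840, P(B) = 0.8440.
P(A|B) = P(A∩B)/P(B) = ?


P(A|B) = 0.2840/0.8440 = 0.3365

P(A|B) = 0.3365


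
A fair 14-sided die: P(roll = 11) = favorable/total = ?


Favorable outcomes (roll = 11): 1
Total outcomes = 14
P = 1/14 = 0.0714

P = 0.0714


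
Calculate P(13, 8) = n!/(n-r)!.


P(13,8) = 13!/5!
= 6227020800/120
= 51891840

P(13,8) = 51891840


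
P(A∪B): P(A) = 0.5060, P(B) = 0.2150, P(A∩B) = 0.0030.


P(A∪B) = 0.5060 + 0.2150 - 0.0030
= 0.7210 - 0.0030
= 0.7180

P(A∪B) = 0.7180


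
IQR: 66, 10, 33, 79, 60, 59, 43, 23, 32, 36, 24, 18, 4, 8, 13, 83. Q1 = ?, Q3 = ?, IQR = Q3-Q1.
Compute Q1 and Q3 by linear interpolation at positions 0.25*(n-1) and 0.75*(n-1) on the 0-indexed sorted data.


Sorted: 4, 8, 10, 13, 18, 23, 24, 32, 33, 36, 43, 59, 60, 66, 79, 83
Q1 (25th %ile) = 16.7500
Q3 (75th %ile) = 59.2500
IQR = 59.2500 - 16.7500 = 42.5000

IQR = 42.5000


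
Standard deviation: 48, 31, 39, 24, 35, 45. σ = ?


Mean = 37.0000
Variance = 66.3333
SD = sqrt(66.3333) = 8.1445

SD = 8.1445


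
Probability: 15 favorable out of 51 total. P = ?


P = 15/51 = 0.2941

P = 0.2941


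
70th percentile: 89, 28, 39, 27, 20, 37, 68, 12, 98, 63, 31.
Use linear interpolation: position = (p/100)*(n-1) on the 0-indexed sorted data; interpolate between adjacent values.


Sorted: 12, 20, 27, 28, 31, 37, 39, 63, 68, 89, 98
n = 11
Index = 70/100 * 10 = 7.0000
Lower = data[7] = 63, Upper = data[8] = 68
P70 = 63 + 0*(5) = 63.0000

P70 = 63.0000


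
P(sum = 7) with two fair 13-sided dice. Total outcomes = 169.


Total outcomes = 13×13 = 169
Favorable (sum = 7): 6
P = 6/169 = 0.0355

P = 0.0355


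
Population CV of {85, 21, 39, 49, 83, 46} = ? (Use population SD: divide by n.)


Mean = 53.8333
SD = 23.1114
CV = (23.1114/53.8333)*100 = 42.9315%

CV = 42.9315%


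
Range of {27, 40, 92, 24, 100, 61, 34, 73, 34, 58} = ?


Max = 100, Min = 24
Range = 100 - 24 = 76

Range = 76


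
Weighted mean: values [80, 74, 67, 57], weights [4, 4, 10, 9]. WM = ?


Numerator = 80*4 + 74*4 + 67*10 + 57*9 = 1799
Denominator = 4 + 4 + 10 + 9 = 27
WM = 1799/27 = 66.6296

WM = 66.6296


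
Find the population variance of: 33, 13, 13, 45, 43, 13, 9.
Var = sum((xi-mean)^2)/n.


Mean = 24.1429
Squared deviations: 78.4490, 124.1633, 124.1633, 435.0204, 355.5918, 124.1633, 229.3061
Sum = 1470.8571
Variance = 1470.8571/7 = 210.1224

Variance = 210.1224


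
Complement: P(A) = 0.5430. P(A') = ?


P(not A) = 1 - 0.5430 = 0.4570

P(not A) = 0.4570


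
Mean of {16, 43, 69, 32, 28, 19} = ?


Sum = 16 + 43 + 69 + 32 + 28 + 19 = 207
n = 6
Mean = 207/6 = 34.5000

Mean = 34.5000


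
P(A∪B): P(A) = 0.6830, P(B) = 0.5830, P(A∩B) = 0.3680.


P(A∪B) = 0.6830 + 0.5830 - 0.3680
= 1.2660 - 0.3680
= 0.8980

P(A∪B) = 0.8980


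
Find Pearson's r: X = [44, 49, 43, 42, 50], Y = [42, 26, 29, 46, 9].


Mean X = 45.6000, Mean Y = 30.4000
SD X = 3.261901, SD Y = 13.093510
Cov = -36.040000
r = -36.040000/(3.261901*13.093510) = -0.8438

r = -0.8438


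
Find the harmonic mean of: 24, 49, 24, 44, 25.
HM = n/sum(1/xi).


Sum of reciprocals = 1/24 + 1/49 + 1/24 + 1/44 + 1/25 = 0.166469
HM = 5/0.166469 = 30.0357

HM = 30.0357


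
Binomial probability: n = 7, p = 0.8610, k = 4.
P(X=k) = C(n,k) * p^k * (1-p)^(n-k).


C(7,4) = 35
p^4 = 0.549557
(1-p)^3 = 0.002686
P = 35 * 0.549557 * 0.002686 = 0.0517

P(X=4) = 0.0517


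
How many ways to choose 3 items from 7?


C(7,3) = 7!/(3! × 4!)
= 5040/(6 × 24)
= 35

C(7,3) = 35


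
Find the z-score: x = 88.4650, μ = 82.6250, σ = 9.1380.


z = (88.4650 - 82.6250)/9.1380
= 5.8400/9.1380
= 0.6391

z = 0.6391


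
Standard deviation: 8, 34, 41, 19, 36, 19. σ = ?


Mean = 26.1667
Variance = 135.1389
SD = sqrt(135.1389) = 11.6249

SD = 11.6249


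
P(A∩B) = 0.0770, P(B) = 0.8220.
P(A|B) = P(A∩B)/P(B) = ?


P(A|B) = 0.0770/0.8220 = 0.0937

P(A|B) = 0.0937


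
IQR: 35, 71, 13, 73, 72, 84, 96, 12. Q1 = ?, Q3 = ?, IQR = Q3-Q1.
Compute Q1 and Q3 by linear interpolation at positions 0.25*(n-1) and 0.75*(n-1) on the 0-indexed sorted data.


Sorted: 12, 13, 35, 71, 72, 73, 84, 96
Q1 (25th %ile) = 29.5000
Q3 (75th %ile) = 75.7500
IQR = 75.7500 - 29.5000 = 46.2500

IQR = 46.2500


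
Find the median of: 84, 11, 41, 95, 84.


Sorted: 11, 41, 84, 84, 95
n = 5 (odd)
Middle value = 84

Median = 84


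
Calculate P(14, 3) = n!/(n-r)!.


P(14,3) = 14!/11!
= 87178291200/39916800
= 2184

P(14,3) = 2184


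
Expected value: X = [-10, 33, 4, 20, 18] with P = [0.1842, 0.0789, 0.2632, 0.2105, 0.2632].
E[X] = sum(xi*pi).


E[X] = -10*0.1842 + 33*0.0789 + 4*0.2632 + 20*0.2105 + 18*0.2632
= -1.8420 + 2.6037 + 1.0528 + 4.2100 + 4.7376
= 10.7621

E[X] = 10.7621


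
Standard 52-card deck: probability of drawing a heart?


13 hearts in 52 cards
P = 13/52 = 0.2500

P = 0.2500


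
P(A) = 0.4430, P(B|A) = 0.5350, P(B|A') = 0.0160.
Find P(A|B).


P(B) = P(B|A)*P(A) + P(B|A')*P(A')
= 0.5350*0.4430 + 0.0160*0.5570
= 0.237005 + 0.008912 = 0.245917
P(A|B) = 0.237005/0.245917 = 0.9638

P(A|B) = 0.9638


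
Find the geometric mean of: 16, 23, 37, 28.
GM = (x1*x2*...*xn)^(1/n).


Product = 16 × 23 × 37 × 28 = 381248
GM = 381248^(1/4) = 24.8486

GM = 24.8486


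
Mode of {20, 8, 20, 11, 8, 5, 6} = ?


Frequencies: 5:1, 6:1, 8:2, 11:1, 20:2
Max frequency = 2
Mode = 8, 20

Mode = 8, 20


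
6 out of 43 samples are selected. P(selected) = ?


P = 6/43 = 0.1395

P = 0.1395


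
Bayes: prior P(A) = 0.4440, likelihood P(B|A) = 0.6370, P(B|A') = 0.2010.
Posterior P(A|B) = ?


P(B) = P(B|A)*P(A) + P(B|A')*P(A')
= 0.6370*0.4440 + 0.2010*0.5560
= 0.282828 + 0.111756 = 0.394584
P(A|B) = 0.282828/0.394584 = 0.7168

P(A|B) = 0.7168


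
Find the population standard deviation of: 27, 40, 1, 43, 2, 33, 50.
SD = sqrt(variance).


Mean = 28.0000
Variance = 326.2857
SD = sqrt(326.2857) = 18.0634

SD = 18.0634


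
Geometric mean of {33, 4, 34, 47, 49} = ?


Product = 33 × 4 × 34 × 47 × 49 = 10335864
GM = 10335864^(1/5) = 25.2854

GM = 25.2854


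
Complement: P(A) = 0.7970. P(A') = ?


P(not A) = 1 - 0.7970 = 0.2030

P(not A) = 0.2030


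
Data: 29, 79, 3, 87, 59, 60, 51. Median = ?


Sorted: 3, 29, 51, 59, 60, 79, 87
n = 7 (odd)
Middle value = 59

Median = 59


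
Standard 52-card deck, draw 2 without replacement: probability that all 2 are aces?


P(all aces) = (4/52) × (3/51)
= 0.0045

P = 0.0045


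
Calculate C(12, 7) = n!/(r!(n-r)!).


C(12,7) = 12!/(7! × 5!)
= 479001600/(5040 × 120)
= 792

C(12,7) = 792


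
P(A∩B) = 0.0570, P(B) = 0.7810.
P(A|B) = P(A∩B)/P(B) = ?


P(A|B) = 0.0570/0.7810 = 0.0730

P(A|B) = 0.0730


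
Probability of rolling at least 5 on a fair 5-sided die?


Favorable outcomes (roll ≥ 5): 1
Total outcomes = 5
P = 1/5 = 0.2000

P = 0.2000


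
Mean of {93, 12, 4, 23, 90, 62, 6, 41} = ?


Sum = 93 + 12 + 4 + 23 + 90 + 62 + 6 + 41 = 331
n = 8
Mean = 331/8 = 41.3750

Mean = 41.3750


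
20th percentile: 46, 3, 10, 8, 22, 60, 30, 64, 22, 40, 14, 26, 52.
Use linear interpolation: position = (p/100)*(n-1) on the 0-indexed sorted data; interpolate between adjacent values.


Sorted: 3, 8, 10, 14, 22, 22, 26, 30, 40, 46, 52, 60, 64
n = 13
Index = 20/100 * 12 = 2.4000
Lower = data[2] = 10, Upper = data[3] = 14
P20 = 10 + 0.4000*(4) = 11.6000

P20 = 11.6000


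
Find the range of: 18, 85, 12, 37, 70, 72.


Max = 85, Min = 12
Range = 85 - 12 = 73

Range = 73


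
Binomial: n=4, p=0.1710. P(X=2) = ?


C(4,2) = 6
p^2 = 0.029241
(1-p)^2 = 0.687241
P = 6 * 0.029241 * 0.687241 = 0.1206

P(X=2) = 0.1206


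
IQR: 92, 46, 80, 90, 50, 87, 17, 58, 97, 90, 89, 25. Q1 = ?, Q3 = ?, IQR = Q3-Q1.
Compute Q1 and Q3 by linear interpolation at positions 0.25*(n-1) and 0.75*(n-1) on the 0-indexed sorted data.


Sorted: 17, 25, 46, 50, 58, 80, 87, 89, 90, 90, 92, 97
Q1 (25th %ile) = 49.0000
Q3 (75th %ile) = 90.0000
IQR = 90.0000 - 49.0000 = 41.0000

IQR = 41.0000


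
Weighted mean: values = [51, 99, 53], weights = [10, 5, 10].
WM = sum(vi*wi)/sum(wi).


Numerator = 51*10 + 99*5 + 53*10 = 1535
Denominator = 10 + 5 + 10 = 25
WM = 1535/25 = 61.4000

WM = 61.4000


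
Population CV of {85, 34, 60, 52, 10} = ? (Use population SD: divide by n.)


Mean = 48.2000
SD = 25.1746
CV = (25.1746/48.2000)*100 = 52.2294%

CV = 52.2294%


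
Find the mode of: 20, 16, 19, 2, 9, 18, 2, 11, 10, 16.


Frequencies: 2:2, 9:1, 10:1, 11:1, 16:2, 18:1, 19:1, 20:1
Max frequency = 2
Mode = 2, 16

Mode = 2, 16
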